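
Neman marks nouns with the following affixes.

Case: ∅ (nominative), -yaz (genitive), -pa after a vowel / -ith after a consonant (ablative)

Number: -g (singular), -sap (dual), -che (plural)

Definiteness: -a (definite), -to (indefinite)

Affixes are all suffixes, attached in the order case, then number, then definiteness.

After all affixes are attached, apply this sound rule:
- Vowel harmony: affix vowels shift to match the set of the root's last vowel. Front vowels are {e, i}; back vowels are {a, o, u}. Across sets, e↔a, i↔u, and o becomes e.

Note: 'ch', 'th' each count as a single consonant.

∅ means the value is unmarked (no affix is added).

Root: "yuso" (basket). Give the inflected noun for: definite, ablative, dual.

yusopasapa

Attach case ablative -pa (after vowel 'o') → yusopa.
Attach number dual -sap → yusopasap.
Attach definiteness definite -a → yusopasapa.
Vowel harmony: no change.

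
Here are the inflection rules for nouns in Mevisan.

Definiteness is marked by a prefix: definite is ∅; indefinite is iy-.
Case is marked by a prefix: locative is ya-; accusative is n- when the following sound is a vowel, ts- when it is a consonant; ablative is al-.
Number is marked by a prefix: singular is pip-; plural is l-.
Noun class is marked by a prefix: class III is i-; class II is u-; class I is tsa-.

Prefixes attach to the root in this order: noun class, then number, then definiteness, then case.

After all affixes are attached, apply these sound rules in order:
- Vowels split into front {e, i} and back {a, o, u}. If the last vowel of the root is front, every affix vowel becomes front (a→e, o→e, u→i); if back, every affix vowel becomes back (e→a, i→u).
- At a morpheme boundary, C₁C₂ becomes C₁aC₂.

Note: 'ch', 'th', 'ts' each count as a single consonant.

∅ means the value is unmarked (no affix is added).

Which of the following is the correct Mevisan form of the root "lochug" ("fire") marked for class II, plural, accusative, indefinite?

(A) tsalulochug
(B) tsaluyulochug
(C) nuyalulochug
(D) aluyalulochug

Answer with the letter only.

C

Attach noun class class II u- → ulochug.
Attach number plural l- → lulochug.
Attach definiteness indefinite iy- → iylulochug.
Attach case accusative n- (before vowel 'i') → niylulochug.
Apply vowel harmony: niylulochug → nuylulochug.
Apply epenthesis: nuylulochug → nuyalulochug.
So the correct form is nuyalulochug, option (C).
(B) tsaluyulochug is wrong: it has the affixes in the wrong order.
(D) aluyalulochug is wrong: it uses ablative instead of accusative for case.
(A) tsalulochug is wrong: it uses definite instead of indefinite for definiteness.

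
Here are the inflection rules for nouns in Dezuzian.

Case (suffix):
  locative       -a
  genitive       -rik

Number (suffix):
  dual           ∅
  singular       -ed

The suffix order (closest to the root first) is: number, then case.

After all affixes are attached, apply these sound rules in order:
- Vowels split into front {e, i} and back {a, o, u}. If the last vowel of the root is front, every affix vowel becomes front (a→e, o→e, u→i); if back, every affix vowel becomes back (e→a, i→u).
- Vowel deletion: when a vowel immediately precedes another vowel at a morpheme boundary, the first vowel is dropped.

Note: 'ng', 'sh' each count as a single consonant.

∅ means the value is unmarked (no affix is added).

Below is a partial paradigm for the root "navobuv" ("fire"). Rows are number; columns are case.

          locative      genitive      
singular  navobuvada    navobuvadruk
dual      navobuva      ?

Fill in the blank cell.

number = dual: zero marking, form stays navobuv.
Attach case genitive -rik → navobuvrik.
Apply vowel harmony: navobuvrik → navobuvruk.
Vowel deletion: no change.

navobuvruk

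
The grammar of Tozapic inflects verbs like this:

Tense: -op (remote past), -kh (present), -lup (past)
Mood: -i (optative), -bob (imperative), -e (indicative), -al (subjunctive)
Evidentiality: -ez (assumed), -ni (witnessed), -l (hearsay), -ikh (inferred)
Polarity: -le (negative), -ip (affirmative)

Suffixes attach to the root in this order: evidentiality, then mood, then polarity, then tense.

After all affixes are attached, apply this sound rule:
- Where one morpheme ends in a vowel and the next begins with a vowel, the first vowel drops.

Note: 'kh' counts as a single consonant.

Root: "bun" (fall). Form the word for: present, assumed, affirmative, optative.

Attach evidentiality assumed -ez → bunez.
Attach mood optative -i → bunezi.
Attach polarity affirmative -ip → buneziip.
Attach tense present -kh → buneziipkh.
Apply vowel deletion: buneziipkh → bunezipkh.

bunezipkh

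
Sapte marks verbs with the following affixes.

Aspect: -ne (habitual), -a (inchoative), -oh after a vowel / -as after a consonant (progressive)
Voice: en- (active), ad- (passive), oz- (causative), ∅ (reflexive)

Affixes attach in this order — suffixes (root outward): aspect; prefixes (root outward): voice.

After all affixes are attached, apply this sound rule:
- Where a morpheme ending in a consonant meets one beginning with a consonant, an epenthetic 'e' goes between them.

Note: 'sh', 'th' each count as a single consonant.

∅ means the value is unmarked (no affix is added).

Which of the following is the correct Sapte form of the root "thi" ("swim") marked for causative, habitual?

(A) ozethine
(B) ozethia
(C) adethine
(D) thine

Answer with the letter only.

Attach voice causative oz- → ozthi.
Attach aspect habitual -ne → ozthine.
Apply epenthesis: ozthine → ozethine.
So the correct form is ozethine, option (A).
(D) thine is wrong: it uses reflexive instead of causative for voice.
(C) adethine is wrong: it uses passive instead of causative for voice.
(B) ozethia is wrong: it uses inchoative instead of habitual for aspect.

A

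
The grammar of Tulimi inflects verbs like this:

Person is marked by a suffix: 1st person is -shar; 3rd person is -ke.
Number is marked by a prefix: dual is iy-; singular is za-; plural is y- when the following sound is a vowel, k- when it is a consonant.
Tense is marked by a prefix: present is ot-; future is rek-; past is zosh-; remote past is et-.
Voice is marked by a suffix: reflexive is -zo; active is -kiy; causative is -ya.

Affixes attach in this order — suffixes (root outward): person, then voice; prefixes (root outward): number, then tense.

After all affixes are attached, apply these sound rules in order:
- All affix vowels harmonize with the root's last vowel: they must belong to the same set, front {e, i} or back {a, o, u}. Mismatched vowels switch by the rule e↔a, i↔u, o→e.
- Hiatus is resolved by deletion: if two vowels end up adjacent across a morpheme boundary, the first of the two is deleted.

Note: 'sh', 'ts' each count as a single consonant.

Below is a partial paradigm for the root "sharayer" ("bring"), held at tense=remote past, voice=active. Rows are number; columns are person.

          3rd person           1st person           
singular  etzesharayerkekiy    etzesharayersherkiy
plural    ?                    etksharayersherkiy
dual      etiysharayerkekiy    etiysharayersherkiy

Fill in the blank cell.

Attach number plural k- (before consonant 'sh') → ksharayer.
Attach tense remote past et- → etksharayer.
Attach person 3rd person -ke → etksharayerke.
Attach voice active -kiy → etksharayerkekiy.
Vowel harmony: no change.
Vowel deletion: no change.

etksharayerkekiy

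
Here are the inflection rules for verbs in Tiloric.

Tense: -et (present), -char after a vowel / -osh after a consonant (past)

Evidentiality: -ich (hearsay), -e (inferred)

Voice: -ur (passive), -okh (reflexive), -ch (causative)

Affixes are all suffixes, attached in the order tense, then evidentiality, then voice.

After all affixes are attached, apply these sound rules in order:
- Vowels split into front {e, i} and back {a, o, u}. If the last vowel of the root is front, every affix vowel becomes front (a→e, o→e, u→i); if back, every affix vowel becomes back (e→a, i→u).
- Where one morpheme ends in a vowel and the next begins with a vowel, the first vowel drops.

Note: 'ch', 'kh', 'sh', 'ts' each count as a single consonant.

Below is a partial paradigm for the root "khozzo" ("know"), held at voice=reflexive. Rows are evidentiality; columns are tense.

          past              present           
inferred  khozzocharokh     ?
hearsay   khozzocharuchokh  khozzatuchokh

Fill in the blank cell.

Attach tense present -et → khozzoet.
Attach evidentiality inferred -e → khozzoete.
Attach voice reflexive -okh → khozzoeteokh.
Apply vowel harmony: khozzoeteokh → khozzoataokh.
Apply vowel deletion: khozzoataokh → khozzatokh.

khozzatokh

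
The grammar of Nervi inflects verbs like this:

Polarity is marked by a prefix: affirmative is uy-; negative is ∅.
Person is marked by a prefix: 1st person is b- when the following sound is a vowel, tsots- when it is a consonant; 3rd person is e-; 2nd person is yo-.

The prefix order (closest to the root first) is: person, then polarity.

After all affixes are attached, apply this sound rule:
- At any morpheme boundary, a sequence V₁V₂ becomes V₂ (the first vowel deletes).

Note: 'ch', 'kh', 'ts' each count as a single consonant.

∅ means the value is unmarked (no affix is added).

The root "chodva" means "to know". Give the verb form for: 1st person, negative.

tsotschodva

Attach person 1st person tsots- (before consonant 'ch') → tsotschodva.
polarity = negative: zero marking, form stays tsotschodva.
Vowel deletion: no change.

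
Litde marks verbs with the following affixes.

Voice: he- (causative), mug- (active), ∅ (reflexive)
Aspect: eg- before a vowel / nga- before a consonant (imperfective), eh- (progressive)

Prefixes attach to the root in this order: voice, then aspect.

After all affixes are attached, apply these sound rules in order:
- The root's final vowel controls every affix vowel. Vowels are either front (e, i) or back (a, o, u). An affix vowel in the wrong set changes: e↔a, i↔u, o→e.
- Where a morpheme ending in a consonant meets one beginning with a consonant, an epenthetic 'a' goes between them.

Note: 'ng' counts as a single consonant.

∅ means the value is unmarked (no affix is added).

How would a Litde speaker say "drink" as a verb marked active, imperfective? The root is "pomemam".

Attach voice active mug- → mugpomemam.
Attach aspect imperfective nga- (before consonant 'm') → ngamugpomemam.
Vowel harmony: no change.
Apply epenthesis: ngamugpomemam → ngamugapomemam.

ngamugapomemam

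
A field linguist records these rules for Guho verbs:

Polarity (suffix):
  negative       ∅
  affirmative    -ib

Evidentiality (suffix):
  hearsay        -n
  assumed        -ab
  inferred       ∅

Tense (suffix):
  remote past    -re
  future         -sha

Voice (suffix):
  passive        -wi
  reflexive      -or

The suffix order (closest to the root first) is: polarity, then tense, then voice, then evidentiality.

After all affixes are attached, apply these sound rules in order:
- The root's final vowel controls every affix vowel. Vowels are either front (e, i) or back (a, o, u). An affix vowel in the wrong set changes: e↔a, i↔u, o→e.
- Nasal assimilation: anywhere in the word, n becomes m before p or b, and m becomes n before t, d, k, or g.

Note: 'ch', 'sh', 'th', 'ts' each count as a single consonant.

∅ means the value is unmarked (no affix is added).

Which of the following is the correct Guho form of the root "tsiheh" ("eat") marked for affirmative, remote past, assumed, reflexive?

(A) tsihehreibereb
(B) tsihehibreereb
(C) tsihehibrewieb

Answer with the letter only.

Attach polarity affirmative -ib → tsihehib.
Attach tense remote past -re → tsihehibre.
Attach voice reflexive -or → tsihehibreor.
Attach evidentiality assumed -ab → tsihehibreorab.
Apply vowel harmony: tsihehibreorab → tsihehibreereb.
Nasal assimilation: no change.
So the correct form is tsihehibreereb, option (B).
(A) tsihehreibereb is wrong: it has the affixes in the wrong order.
(C) tsihehibrewieb is wrong: it uses passive instead of reflexive for voice.

B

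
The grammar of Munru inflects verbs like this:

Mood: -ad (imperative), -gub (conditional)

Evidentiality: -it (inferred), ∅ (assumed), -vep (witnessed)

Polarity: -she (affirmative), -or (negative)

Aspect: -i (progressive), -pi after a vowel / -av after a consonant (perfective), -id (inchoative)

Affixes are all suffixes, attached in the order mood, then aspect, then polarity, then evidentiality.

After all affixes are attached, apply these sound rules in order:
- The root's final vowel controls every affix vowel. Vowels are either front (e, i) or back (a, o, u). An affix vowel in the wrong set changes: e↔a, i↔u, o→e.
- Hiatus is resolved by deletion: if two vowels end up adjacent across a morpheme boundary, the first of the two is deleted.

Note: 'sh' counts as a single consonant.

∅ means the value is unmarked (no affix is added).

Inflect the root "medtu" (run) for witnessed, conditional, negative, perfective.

medtugubavorvap

Attach mood conditional -gub → medtugub.
Attach aspect perfective -av (after consonant 'b') → medtugubav.
Attach polarity negative -or → medtugubavor.
Attach evidentiality witnessed -vep → medtugubavorvep.
Apply vowel harmony: medtugubavorvep → medtugubavorvap.
Vowel deletion: no change.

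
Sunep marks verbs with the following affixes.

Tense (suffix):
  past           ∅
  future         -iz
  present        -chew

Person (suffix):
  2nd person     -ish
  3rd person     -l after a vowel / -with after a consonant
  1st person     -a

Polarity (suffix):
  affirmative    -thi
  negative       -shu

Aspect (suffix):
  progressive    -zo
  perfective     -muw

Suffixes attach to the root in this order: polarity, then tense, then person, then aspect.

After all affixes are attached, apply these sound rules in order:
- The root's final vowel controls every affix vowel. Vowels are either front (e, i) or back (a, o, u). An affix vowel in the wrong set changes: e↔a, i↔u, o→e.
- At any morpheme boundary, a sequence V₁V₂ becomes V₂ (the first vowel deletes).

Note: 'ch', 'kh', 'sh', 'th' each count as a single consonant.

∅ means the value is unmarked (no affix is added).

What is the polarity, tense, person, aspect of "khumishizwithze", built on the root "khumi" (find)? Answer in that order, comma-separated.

Segment: khumi-shu-iz-with-zo.
polarity: -shu → negative.
tense: -iz → future.
person: -l/with → 3rd person.
aspect: -zo → progressive.

negative, future, 3rd person, progressive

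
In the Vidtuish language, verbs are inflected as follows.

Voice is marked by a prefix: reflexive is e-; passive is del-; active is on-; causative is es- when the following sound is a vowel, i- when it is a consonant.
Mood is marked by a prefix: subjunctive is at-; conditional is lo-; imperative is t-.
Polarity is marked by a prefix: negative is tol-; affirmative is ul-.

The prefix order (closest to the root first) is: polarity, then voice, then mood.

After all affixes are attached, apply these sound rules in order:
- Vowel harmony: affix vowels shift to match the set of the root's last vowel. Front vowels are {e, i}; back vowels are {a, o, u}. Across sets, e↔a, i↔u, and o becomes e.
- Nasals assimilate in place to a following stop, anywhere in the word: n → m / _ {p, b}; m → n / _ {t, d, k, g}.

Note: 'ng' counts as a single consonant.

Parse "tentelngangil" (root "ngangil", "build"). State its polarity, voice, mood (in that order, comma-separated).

Segment: t-on-tol-ngangil.
polarity: tol- → negative.
voice: on- → active.
mood: t- → imperative.

negative, active, imperative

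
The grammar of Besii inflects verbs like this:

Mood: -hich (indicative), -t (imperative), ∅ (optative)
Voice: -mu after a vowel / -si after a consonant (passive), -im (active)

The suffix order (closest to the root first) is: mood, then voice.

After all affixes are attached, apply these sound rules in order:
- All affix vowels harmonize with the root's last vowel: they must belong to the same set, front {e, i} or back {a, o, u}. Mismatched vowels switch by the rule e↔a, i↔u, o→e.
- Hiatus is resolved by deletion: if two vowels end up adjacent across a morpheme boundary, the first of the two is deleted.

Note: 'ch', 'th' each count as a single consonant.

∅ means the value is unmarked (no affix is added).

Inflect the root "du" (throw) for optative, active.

mood = optative: zero marking, form stays du.
Attach voice active -im → duim.
Apply vowel harmony: duim → duum.
Apply vowel deletion: duum → dum.

dum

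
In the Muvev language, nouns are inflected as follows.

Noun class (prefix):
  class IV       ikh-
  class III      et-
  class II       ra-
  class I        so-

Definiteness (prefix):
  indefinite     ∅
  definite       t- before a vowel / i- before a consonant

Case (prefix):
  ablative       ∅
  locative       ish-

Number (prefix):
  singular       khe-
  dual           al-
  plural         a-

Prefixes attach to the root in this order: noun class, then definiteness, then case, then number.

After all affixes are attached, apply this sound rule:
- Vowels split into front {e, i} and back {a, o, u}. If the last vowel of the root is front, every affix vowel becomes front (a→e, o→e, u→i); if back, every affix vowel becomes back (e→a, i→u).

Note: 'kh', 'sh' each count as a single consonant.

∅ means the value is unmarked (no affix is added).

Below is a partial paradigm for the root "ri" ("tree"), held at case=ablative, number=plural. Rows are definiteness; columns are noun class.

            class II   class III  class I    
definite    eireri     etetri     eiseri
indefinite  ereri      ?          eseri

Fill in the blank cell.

Attach noun class class III et- → etri.
definiteness = indefinite: zero marking, form stays etri.
case = ablative: zero marking, form stays etri.
Attach number plural a- → aetri.
Apply vowel harmony: aetri → eetri.

eetri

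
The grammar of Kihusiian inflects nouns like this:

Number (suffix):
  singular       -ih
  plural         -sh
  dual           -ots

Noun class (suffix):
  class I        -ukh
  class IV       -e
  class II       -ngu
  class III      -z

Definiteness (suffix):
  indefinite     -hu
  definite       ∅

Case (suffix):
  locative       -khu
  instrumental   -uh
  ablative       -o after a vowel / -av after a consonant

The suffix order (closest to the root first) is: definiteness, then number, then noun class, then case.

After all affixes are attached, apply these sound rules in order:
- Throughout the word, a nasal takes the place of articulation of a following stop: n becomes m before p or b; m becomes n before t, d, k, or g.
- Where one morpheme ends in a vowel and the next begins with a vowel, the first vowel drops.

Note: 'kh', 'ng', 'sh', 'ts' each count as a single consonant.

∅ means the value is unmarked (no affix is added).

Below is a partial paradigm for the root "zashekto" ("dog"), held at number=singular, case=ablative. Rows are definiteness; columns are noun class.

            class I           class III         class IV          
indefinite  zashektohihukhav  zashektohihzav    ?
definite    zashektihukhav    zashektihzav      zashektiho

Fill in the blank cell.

Attach definiteness indefinite -hu → zashektohu.
Attach number singular -ih → zashektohuih.
Attach noun class class IV -e → zashektohuihe.
Attach case ablative -o (after vowel 'e') → zashektohuiheo.
Nasal assimilation: no change.
Apply vowel deletion: zashektohuiheo → zashektohiho.

zashektohiho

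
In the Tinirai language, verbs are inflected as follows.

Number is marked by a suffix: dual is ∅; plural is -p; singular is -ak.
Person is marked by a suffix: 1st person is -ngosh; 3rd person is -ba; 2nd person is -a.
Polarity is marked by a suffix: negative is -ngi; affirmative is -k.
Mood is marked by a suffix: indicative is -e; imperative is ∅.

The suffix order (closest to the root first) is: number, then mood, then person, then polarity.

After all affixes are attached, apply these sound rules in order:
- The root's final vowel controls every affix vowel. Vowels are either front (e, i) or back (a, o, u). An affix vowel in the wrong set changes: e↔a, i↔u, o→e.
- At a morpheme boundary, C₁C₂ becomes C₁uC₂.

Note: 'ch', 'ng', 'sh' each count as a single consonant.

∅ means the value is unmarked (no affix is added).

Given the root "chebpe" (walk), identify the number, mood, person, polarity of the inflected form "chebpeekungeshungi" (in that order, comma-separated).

singular, imperative, 1st person, negative

Segment: chebpe-ak-ngosh-ngi.
number: -ak → singular.
mood: ∅ → imperative.
person: -ngosh → 1st person.
polarity: -ngi → negative.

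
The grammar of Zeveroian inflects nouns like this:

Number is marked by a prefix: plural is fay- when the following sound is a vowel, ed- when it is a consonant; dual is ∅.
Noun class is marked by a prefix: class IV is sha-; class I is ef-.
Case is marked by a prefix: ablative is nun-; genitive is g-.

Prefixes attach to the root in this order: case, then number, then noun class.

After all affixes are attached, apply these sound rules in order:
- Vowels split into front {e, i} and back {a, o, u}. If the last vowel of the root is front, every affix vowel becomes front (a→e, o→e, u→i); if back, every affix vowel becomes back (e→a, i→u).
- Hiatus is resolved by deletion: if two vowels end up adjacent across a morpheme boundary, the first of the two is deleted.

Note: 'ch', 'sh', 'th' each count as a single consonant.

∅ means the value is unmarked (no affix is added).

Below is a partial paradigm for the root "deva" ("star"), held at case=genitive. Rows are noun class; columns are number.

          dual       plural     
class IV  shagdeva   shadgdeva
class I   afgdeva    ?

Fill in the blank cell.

Attach case genitive g- → gdeva.
Attach number plural ed- (before consonant 'g') → edgdeva.
Attach noun class class I ef- → efedgdeva.
Apply vowel harmony: efedgdeva → afadgdeva.
Vowel deletion: no change.

afadgdeva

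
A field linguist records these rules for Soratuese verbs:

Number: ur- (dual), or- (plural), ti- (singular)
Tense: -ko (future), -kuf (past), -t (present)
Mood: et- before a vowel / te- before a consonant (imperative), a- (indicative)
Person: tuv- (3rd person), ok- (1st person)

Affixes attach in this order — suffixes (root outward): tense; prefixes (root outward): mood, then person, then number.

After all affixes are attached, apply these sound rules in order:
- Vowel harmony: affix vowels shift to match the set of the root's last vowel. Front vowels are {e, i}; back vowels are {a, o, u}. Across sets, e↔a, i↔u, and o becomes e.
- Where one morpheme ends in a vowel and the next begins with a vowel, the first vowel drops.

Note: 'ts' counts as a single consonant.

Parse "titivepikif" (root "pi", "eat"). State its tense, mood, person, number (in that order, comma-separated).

past, indicative, 3rd person, singular

Segment: ti-tuv-a-pi-kuf.
tense: -kuf → past.
mood: a- → indicative.
person: tuv- → 3rd person.
number: ti- → singular.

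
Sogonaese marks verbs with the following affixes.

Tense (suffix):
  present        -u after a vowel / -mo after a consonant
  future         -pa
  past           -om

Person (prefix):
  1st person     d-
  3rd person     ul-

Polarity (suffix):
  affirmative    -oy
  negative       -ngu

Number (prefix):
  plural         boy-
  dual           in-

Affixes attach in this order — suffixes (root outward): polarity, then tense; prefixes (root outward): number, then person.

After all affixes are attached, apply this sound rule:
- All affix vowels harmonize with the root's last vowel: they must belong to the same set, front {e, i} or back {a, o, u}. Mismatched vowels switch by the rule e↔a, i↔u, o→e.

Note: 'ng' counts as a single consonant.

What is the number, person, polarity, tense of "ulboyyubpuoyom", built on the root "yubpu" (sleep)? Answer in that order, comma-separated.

plural, 3rd person, affirmative, past

Segment: ul-boy-yubpu-oy-om.
number: boy- → plural.
person: ul- → 3rd person.
polarity: -oy → affirmative.
tense: -om → past.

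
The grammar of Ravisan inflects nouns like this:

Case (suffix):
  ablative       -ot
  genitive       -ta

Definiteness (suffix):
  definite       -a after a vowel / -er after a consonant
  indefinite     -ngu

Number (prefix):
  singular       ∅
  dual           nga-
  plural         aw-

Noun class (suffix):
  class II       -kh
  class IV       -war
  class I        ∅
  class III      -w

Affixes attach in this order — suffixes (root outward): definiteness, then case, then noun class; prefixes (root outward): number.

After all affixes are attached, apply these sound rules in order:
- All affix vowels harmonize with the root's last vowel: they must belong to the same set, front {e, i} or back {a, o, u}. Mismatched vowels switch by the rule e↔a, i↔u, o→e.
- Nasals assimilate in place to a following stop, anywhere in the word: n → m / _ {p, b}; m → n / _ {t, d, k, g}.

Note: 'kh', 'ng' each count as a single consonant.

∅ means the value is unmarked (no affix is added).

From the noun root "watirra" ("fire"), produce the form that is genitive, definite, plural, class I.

awwatirraata

Attach definiteness definite -a (after vowel 'a') → watirraa.
Attach case genitive -ta → watirraata.
noun class = class I: zero marking, form stays watirraata.
Attach number plural aw- → awwatirraata.
Vowel harmony: no change.
Nasal assimilation: no change.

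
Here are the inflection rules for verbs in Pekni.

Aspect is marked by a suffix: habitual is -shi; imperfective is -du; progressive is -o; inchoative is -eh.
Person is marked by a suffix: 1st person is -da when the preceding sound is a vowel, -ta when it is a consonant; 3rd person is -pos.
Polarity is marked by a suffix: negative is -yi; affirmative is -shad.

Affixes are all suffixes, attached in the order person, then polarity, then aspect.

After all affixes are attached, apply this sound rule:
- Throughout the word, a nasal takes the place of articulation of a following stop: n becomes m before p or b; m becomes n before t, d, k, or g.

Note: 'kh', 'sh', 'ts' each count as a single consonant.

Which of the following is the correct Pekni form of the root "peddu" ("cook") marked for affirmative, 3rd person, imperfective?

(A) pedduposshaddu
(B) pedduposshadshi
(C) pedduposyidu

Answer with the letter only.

Attach person 3rd person -pos → peddupos.
Attach polarity affirmative -shad → pedduposshad.
Attach aspect imperfective -du → pedduposshaddu.
Nasal assimilation: no change.
So the correct form is pedduposshaddu, option (A).
(C) pedduposyidu is wrong: it uses negative instead of affirmative for polarity.
(B) pedduposshadshi is wrong: it uses habitual instead of imperfective for aspect.

A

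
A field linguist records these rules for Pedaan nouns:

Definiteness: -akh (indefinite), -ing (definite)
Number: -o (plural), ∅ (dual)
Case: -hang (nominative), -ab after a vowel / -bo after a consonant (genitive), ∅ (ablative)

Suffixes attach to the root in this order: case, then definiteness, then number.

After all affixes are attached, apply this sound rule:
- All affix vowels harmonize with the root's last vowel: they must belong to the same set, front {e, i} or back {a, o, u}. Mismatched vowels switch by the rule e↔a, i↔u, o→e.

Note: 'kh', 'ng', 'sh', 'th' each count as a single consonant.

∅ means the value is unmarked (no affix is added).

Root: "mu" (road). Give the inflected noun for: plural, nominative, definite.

muhangungo

Attach case nominative -hang → muhang.
Attach definiteness definite -ing → muhanging.
Attach number plural -o → muhangingo.
Apply vowel harmony: muhangingo → muhangungo.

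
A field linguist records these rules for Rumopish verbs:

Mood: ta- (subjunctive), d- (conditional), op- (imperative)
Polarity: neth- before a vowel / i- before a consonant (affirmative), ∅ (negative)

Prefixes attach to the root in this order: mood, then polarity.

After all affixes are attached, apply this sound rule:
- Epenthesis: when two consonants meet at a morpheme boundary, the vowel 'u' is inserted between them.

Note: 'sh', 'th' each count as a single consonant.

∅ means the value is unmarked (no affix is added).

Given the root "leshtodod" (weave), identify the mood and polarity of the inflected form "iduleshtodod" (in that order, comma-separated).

conditional, affirmative

Segment: i-d-leshtodod.
mood: d- → conditional.
polarity: neth/i- → affirmative.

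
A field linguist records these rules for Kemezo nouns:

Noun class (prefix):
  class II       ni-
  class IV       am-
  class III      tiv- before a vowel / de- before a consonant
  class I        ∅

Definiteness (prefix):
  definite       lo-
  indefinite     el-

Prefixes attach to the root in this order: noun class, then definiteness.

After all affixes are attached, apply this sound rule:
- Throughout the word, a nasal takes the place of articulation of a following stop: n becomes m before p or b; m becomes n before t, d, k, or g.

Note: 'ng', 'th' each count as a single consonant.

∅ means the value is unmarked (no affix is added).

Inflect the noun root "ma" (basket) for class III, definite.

lodema

Attach noun class class III de- (before consonant 'm') → dema.
Attach definiteness definite lo- → lodema.
Nasal assimilation: no change.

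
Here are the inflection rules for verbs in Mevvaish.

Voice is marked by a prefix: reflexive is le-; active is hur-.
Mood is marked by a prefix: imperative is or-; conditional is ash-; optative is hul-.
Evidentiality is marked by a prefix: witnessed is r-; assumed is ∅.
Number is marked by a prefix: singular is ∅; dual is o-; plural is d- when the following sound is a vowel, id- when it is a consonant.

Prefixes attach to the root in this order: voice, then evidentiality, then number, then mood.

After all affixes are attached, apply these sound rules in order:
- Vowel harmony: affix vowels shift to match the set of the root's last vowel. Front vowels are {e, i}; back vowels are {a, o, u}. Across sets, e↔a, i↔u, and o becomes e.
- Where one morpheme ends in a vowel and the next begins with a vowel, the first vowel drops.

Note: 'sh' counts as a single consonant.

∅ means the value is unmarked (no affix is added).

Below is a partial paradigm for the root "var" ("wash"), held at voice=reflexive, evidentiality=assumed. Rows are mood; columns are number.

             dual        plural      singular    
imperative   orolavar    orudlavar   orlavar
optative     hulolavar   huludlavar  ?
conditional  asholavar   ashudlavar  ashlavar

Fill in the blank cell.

hullavar

Attach voice reflexive le- → levar.
evidentiality = assumed: zero marking, form stays levar.
number = singular: zero marking, form stays levar.
Attach mood optative hul- → hullevar.
Apply vowel harmony: hullevar → hullavar.
Vowel deletion: no change.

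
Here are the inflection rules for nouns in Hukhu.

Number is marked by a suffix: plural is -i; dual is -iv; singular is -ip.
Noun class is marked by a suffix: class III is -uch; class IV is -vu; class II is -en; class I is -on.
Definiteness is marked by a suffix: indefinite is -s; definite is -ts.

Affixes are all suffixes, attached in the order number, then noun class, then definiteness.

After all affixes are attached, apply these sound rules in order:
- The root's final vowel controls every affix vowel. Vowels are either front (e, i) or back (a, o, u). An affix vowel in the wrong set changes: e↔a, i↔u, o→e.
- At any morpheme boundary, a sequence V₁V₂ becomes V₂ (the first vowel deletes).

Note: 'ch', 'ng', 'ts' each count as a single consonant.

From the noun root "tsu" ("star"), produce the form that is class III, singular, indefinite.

Attach number singular -ip → tsuip.
Attach noun class class III -uch → tsuipuch.
Attach definiteness indefinite -s → tsuipuchs.
Apply vowel harmony: tsuipuchs → tsuupuchs.
Apply vowel deletion: tsuupuchs → tsupuchs.

tsupuchs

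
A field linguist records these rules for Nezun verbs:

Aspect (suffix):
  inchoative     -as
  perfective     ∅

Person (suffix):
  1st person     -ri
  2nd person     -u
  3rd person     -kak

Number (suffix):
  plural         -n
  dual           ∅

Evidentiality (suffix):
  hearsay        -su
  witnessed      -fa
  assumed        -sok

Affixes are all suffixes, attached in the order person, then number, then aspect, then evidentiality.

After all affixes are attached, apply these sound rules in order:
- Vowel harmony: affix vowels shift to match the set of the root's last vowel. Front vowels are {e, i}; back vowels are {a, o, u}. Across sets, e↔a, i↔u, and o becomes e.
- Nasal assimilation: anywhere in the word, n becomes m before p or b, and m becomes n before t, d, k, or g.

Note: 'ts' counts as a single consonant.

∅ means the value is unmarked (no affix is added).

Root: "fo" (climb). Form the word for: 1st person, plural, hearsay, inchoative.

forunassu

Attach person 1st person -ri → fori.
Attach number plural -n → forin.
Attach aspect inchoative -as → forinas.
Attach evidentiality hearsay -su → forinassu.
Apply vowel harmony: forinassu → forunassu.
Nasal assimilation: no change.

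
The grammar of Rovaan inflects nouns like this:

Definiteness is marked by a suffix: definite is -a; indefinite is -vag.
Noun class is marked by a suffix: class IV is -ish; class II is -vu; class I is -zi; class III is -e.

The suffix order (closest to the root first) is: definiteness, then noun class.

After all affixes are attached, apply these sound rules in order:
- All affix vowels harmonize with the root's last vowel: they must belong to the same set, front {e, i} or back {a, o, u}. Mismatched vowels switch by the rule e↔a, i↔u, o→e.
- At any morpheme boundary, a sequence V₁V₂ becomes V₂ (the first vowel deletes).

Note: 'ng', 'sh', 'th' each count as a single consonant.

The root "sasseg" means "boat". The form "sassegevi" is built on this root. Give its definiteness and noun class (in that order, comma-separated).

definite, class II

Segment: sasseg-a-vu.
definiteness: -a → definite.
noun class: -vu → class II.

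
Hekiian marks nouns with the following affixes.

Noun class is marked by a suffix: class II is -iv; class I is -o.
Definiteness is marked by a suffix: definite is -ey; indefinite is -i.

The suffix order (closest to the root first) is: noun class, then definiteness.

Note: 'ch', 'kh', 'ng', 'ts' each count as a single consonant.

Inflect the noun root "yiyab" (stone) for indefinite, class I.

yiyaboi

Attach noun class class I -o → yiyabo.
Attach definiteness indefinite -i → yiyaboi.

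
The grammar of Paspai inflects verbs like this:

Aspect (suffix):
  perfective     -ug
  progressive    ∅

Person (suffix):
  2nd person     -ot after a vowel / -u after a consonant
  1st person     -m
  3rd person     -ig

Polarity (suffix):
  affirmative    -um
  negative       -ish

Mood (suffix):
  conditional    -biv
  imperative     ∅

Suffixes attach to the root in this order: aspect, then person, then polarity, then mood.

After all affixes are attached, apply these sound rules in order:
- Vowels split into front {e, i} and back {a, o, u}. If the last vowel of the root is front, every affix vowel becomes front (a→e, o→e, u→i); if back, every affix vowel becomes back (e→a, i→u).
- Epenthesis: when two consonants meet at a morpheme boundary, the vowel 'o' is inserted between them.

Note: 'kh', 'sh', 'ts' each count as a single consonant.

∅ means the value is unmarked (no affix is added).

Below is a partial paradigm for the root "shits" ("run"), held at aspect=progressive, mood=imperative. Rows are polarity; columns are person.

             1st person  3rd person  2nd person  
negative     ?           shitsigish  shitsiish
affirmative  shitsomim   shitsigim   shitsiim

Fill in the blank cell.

aspect = progressive: zero marking, form stays shits.
Attach person 1st person -m → shitsm.
Attach polarity negative -ish → shitsmish.
mood = imperative: zero marking, form stays shitsmish.
Vowel harmony: no change.
Apply epenthesis: shitsmish → shitsomish.

shitsomish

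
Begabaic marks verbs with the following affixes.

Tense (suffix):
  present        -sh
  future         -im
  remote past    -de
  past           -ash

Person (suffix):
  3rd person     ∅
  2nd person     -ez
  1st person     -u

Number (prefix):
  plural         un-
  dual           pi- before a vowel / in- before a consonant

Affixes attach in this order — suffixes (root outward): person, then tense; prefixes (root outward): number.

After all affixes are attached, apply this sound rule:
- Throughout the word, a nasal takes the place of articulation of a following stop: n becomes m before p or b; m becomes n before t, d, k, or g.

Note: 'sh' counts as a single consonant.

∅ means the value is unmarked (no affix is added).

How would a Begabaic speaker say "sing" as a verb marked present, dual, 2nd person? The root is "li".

inliezsh

Attach number dual in- (before consonant 'l') → inli.
Attach person 2nd person -ez → inliez.
Attach tense present -sh → inliezsh.
Nasal assimilation: no change.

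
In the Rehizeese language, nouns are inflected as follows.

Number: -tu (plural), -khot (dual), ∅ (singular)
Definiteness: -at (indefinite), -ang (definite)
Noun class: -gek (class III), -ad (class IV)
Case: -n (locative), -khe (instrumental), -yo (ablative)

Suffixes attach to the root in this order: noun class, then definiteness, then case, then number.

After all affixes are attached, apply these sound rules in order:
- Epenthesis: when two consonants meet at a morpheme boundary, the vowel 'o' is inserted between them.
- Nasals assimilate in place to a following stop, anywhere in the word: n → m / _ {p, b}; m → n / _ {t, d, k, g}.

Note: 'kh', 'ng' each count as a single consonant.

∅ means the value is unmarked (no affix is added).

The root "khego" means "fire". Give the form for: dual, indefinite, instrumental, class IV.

khegoadatokhekhot

Attach noun class class IV -ad → khegoad.
Attach definiteness indefinite -at → khegoadat.
Attach case instrumental -khe → khegoadatkhe.
Attach number dual -khot → khegoadatkhekhot.
Apply epenthesis: khegoadatkhekhot → khegoadatokhekhot.
Nasal assimilation: no change.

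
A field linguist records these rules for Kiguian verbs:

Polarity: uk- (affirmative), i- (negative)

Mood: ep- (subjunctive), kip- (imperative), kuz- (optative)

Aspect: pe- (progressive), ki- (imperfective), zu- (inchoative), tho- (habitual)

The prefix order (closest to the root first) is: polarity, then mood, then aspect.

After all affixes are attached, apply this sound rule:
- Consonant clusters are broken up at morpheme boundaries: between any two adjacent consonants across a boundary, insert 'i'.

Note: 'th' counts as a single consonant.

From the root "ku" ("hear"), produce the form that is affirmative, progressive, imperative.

Attach polarity affirmative uk- → ukku.
Attach mood imperative kip- → kipukku.
Attach aspect progressive pe- → pekipukku.
Apply epenthesis: pekipukku → pekipukiku.

pekipukiku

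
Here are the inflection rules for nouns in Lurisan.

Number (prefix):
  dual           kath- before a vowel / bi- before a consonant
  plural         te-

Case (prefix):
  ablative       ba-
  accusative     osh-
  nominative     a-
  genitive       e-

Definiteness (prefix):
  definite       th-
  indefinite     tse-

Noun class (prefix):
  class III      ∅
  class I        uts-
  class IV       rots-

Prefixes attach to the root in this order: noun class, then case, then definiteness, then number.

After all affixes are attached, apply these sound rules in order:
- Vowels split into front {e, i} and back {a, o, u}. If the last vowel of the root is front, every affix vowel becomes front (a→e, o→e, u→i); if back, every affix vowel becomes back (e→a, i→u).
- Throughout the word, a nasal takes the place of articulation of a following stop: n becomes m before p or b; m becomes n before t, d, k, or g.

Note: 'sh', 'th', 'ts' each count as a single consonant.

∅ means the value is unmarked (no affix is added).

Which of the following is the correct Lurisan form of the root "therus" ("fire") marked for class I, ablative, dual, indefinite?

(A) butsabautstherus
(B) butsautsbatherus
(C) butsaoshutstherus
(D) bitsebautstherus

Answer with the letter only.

A

Attach noun class class I uts- → utstherus.
Attach case ablative ba- → bautstherus.
Attach definiteness indefinite tse- → tsebautstherus.
Attach number dual bi- (before consonant 'ts') → bitsebautstherus.
Apply vowel harmony: bitsebautstherus → butsabautstherus.
Nasal assimilation: no change.
So the correct form is butsabautstherus, option (A).
(C) butsaoshutstherus is wrong: it uses accusative instead of ablative for case.
(D) bitsebautstherus is wrong: it fails to apply the sound rule(s).
(B) butsautsbatherus is wrong: it has the affixes in the wrong order.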